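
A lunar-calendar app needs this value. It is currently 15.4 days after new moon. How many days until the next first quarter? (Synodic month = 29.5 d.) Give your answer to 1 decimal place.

21.5 days

First quarter occurs at elongation 90°, i.e. at age 29.5 × 90/360 = 7.375 d.
This lunation's first quarter (7.375 d) has passed, so add one period: 36.875 − 15.4 = 21.475 days.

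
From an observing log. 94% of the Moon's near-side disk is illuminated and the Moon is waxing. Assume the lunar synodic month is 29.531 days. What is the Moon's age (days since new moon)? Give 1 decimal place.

From f = (1 − cos θ)/2: cos θ = 1 − 2×0.94 = -0.880; arccos → 151.6°.
Waxing ⇒ before full, so θ = 151.6°.
Age = 29.531 × 151.6°/360° ≈ 12.44 days.

12.4 days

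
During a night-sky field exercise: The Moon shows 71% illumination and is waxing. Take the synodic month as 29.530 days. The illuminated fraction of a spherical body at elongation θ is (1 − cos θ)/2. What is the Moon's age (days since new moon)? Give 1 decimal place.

Invert f = (1 − cos θ)/2 to get cos θ = 1 − 2(0.71) = -0.420, hence θ₀ = arccos -0.420 = 114.8°.
Waxing ⇒ before full, so θ = 114.8°.
Age = 29.530 × 114.8°/360° ≈ 9.42 days.

9.4 days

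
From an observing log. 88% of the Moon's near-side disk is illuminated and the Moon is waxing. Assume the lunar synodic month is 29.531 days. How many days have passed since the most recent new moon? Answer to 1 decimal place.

11.4 days

Invert f = (1 − cos θ)/2 to get cos θ = 1 − 2(0.88) = -0.760, hence θ₀ = arccos -0.760 = 139.5°.
Waxing ⇒ before full, so θ = 139.5°.
At 360°/29.531 d per day, 139.5° corresponds to 11.44 days.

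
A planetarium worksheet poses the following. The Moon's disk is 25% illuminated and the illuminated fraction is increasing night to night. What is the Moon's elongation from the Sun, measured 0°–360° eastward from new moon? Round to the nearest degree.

From f = (1 − cos θ)/2: cos θ = 1 − 2×0.25 = 0.500; arccos → 60.0°.
The Moon is waxing (0°–180°), so θ = 60.0° directly.

60°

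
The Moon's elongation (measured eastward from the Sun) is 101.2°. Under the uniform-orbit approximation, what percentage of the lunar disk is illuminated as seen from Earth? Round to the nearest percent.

60%

cos 101.2° = (-0.194), so f = (1 − (-0.194))/2 = 0.597, i.e. 60%.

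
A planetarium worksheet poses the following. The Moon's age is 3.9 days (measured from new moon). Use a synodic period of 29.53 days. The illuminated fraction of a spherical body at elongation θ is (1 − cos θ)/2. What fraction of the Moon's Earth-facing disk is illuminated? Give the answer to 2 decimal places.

0.16

Elongation θ = 360° × 3.9/29.53 ≈ 47.5°.
Illuminated fraction = (1 − cos 47.5°)/2 = (1 − 0.675)/2 ≈ 0.162.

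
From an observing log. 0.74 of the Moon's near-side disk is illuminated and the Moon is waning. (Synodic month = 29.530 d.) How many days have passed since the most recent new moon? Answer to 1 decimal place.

19.8 days

From f = (1 − cos θ)/2: cos θ = 1 − 2×0.74 = -0.480; arccos → 118.7°.
Since the Moon is past full (waning), take the reflex angle: θ = 360° − 118.7° = 241.3°.
At 360°/29.530 d per day, 241.3° corresponds to 19.79 days.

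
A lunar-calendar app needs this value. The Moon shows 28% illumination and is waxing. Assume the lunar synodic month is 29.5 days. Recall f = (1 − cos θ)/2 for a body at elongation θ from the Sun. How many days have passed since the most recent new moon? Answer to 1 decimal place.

5.2 days

Invert f = (1 − cos θ)/2 to get cos θ = 1 − 2(0.28) = 0.440, hence θ₀ = arccos 0.440 = 63.9°.
Before full moon the principal value applies: θ = 63.9°.
That fraction of the synodic month is 63.9/360 × 29.5 d ≈ 5.24 d.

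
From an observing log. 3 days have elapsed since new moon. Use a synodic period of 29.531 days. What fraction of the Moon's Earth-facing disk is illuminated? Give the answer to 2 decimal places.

0.10

Elongation θ = 360° × 3/29.531 ≈ 36.6°.
cos 36.6° = 0.803, so f = (1 − 0.803)/2 = 0.098.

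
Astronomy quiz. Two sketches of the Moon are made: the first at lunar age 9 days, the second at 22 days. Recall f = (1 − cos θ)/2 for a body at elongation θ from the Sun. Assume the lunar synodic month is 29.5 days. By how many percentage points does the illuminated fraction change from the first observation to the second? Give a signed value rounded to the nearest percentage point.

θ₁ = 360° × 9/29.5 = 109.8°, f₁ = (1 − cos θ₁)/2 = 0.670.
θ₂ = 360° × 22/29.5 = 268.5°, f₂ = (1 − cos θ₂)/2 = 0.513.
Change = f₂ − f₁ = -0.156 → -16 percentage points.

-16 percentage points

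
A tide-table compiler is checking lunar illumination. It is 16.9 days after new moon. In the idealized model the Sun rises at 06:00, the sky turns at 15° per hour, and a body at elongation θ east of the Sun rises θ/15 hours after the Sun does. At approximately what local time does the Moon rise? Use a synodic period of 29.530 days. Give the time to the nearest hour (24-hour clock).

20:00

Phase angle: θ = 360°·(16.9 d)/(29.530 d) = 206.0°.
At 15° of sky rotation per hour, 206.0° corresponds to a 13.74 h lag.
06:00 + 13.74 h ≈ 19:44 → 20:00 to the nearest hour.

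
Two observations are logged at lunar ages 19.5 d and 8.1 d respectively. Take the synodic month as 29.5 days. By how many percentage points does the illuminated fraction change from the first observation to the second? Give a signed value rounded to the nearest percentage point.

θ₁ = 360° × 19.5/29.5 = 238.0°, f₁ = (1 − cos θ₁)/2 = 0.765.
θ₂ = 360° × 8.1/29.5 = 98.8°, f₂ = (1 − cos θ₂)/2 = 0.577.
Change = f₂ − f₁ = -0.188 → -19 percentage points.

-19 percentage points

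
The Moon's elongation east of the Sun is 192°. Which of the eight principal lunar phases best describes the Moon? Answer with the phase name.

full moon

The full moon sector spans roughly 158°–202°; 192° falls inside it.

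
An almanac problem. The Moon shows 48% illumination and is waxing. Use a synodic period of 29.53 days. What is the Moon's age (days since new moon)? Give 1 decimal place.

From f = (1 − cos θ)/2: cos θ = 1 − 2×0.48 = 0.040; arccos → 87.7°.
Before full moon the principal value applies: θ = 87.7°.
At 360°/29.53 d per day, 87.7° corresponds to 7.19 days.

7.2 days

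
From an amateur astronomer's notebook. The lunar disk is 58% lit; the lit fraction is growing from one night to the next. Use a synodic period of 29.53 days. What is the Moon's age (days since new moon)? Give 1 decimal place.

8.1 days

cos θ = 1 − 2f = -0.160, giving a principal value of 99.2°.
The Moon is waxing (0°–180°), so θ = 99.2° directly.
That fraction of the synodic month is 99.2/360 × 29.53 d ≈ 8.14 d.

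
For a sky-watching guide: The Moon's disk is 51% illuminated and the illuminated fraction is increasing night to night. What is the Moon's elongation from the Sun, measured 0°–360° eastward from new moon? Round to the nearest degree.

91°

cos θ = 1 − 2f = -0.020, giving a principal value of 91.1°.
The Moon is waxing (0°–180°), so θ = 91.1° directly.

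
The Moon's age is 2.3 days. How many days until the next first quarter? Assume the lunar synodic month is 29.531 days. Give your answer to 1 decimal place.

5.1 days

First quarter occurs at elongation 90°, i.e. at age 29.531 × 90/360 = 7.383 d.
So 5.083 days remain (7.383 − 2.3).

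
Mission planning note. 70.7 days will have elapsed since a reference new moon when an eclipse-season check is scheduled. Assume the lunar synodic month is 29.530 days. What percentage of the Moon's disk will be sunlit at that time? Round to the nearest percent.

Reduce mod P: 70.7 − 2×29.530 = 11.64 d into the current lunation.
Elongation θ = 360° × 11.64/29.530 ≈ 141.9°.
cos 141.9° = (-0.787), so f = (1 − (-0.787))/2 = 0.893, so 89%.

89%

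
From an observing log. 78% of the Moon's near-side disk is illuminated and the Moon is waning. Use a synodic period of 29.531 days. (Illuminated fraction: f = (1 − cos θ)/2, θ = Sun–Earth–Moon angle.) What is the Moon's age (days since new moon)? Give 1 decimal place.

19.4 days

From f = (1 − cos θ)/2: cos θ = 1 − 2×0.78 = -0.560; arccos → 124.1°.
Waning ⇒ past full, so θ = 360° − 124.1° = 235.9°.
At 360°/29.531 d per day, 235.9° corresponds to 19.35 days.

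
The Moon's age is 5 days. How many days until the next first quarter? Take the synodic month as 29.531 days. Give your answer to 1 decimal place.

First quarter occurs at elongation 90°, i.e. at age 29.531 × 90/360 = 7.383 d.
That is 7.383 − 5 = 2.383 days ahead.

2.4 days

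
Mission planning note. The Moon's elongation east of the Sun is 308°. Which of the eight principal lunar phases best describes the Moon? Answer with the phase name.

waning crescent

308° lies in the waning crescent sector of the 8-phase cycle.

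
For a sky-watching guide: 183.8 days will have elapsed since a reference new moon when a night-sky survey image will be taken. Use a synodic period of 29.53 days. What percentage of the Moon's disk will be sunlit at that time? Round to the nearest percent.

Reduce mod P: 183.8 − 6×29.53 = 6.62 d into the current lunation.
Phase angle: θ = 360°·(6.62 d)/(29.53 d) = 80.7°.
With cos θ = 0.162, the lit fraction is (1 − 0.162)/2 ≈ 0.419, so 42%.

42%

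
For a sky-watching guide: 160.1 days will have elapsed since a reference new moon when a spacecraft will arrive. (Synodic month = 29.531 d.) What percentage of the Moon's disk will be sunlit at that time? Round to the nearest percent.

94%

Reduce mod P: 160.1 − 5×29.531 = 12.44 d into the current lunation.
The Moon has covered 12.44/29.531 of its cycle, so θ ≈ 360° × 12.44/29.531 = 151.7°.
With cos θ = (-0.881), the lit fraction is (1 − (-0.881))/2 ≈ 0.940, so 94%.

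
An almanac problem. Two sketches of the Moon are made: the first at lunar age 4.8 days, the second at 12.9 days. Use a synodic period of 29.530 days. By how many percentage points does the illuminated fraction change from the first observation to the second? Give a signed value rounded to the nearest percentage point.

First observation: θ = 360°·4.8/29.530 = 58.5°, so f = 0.239.
Second observation: θ = 157.3°, f = 0.961.
Δf = 0.961 − 0.239 = +0.722, i.e. +72 pp.

+72 pp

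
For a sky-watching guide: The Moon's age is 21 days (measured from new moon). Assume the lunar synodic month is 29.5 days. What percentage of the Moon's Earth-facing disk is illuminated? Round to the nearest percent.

Phase angle: θ = 360°·(21 d)/(29.5 d) = 256.3°.
With cos θ = (-0.237), the lit fraction is (1 − (-0.237))/2 ≈ 0.619, so 62%.

62%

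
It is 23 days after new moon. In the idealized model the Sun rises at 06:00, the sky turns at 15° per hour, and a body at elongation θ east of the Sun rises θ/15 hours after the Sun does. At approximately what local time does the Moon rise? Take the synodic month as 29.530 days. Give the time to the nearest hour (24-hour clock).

The Moon has covered 23/29.530 of its cycle, so θ ≈ 360° × 23/29.530 = 280.4°.
At 15° of sky rotation per hour, 280.4° corresponds to a 18.69 h lag.
06:00 + 18.69 h ≈ 00:42 → 01:00 to the nearest hour.

01:00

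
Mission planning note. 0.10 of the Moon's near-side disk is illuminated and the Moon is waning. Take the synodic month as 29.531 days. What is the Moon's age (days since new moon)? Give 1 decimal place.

26.5 days

cos θ = 1 − 2f = 0.800, giving a principal value of 36.9°.
Waning ⇒ past full, so θ = 360° − 36.9° = 323.1°.
Age = 29.531 × 323.1°/360° ≈ 26.51 days.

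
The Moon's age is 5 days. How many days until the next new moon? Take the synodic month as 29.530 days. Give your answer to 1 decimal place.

One full lunation from the last new moon is 29.530 d; remaining = 29.530 − 5 = 24.530 d.

24.5 days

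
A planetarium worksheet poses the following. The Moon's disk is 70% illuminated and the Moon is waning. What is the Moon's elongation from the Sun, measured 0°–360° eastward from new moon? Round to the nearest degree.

246°

From f = (1 − cos θ)/2: cos θ = 1 − 2×0.70 = -0.400; arccos → 113.6°.
Since the Moon is past full (waning), take the reflex angle: θ = 360° − 113.6° = 246.4°.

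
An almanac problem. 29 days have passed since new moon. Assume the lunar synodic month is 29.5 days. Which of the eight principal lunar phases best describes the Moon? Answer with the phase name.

new moon

At 29/29.5 of the cycle, θ ≈ 354° — the new moon range.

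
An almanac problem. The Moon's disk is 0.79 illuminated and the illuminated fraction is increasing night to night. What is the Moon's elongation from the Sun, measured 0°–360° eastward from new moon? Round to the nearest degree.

125°

cos θ = 1 − 2f = -0.580, giving a principal value of 125.5°.
The Moon is waxing (0°–180°), so θ = 125.5° directly.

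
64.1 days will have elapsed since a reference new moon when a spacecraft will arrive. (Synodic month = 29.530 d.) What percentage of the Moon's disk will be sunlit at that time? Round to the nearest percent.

64.1 d spans 2 complete synodic months (2 × 29.530 = 59.06 d) plus 5.04 d.
The Moon has covered 5.04/29.530 of its cycle, so θ ≈ 360° × 5.04/29.530 = 61.4°.
Illuminated fraction = (1 − cos 61.4°)/2 = (1 − 0.478)/2 ≈ 0.261, so 26%.

26%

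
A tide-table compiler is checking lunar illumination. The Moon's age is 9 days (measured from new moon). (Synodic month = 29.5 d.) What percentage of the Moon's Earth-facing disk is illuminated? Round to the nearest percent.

67%

The Moon has covered 9/29.5 of its cycle, so θ ≈ 360° × 9/29.5 = 109.8°.
Illuminated fraction = (1 − cos 109.8°)/2 = (1 − (-0.339))/2 ≈ 0.670, so 67%.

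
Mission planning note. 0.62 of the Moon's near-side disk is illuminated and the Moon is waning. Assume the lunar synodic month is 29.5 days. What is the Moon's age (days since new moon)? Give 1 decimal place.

21.0 days

Invert f = (1 − cos θ)/2 to get cos θ = 1 − 2(0.62) = -0.240, hence θ₀ = arccos -0.240 = 103.9°.
A waning Moon lies in 180°–360°, so θ = 360° − 103.9° = 256.1°.
At 360°/29.5 d per day, 256.1° corresponds to 20.99 days.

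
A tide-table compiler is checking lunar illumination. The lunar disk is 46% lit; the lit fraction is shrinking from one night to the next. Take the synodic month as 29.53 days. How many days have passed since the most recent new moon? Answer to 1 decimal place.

22.5 days

From f = (1 − cos θ)/2: cos θ = 1 − 2×0.46 = 0.080; arccos → 85.4°.
Waning ⇒ past full, so θ = 360° − 85.4° = 274.6°.
Age = 29.53 × 274.6°/360° ≈ 22.52 days.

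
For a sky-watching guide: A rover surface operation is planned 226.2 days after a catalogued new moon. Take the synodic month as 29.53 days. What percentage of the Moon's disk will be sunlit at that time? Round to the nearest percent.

Reduce mod P: 226.2 − 7×29.53 = 19.49 d into the current lunation.
Elongation θ = 360° × 19.49/29.53 ≈ 237.6°.
Illuminated fraction = (1 − cos 237.6°)/2 = (1 − (-0.536))/2 ≈ 0.768, so 77%.

77%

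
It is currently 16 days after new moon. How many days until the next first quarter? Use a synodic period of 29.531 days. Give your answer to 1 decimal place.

First quarter occurs at elongation 90°, i.e. at age 29.531 × 90/360 = 7.383 d.
This lunation's first quarter (7.383 d) has passed, so add one period: 36.914 − 16 = 20.914 days.

20.9 days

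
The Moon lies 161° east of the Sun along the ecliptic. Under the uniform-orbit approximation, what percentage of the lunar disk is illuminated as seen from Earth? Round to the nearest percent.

cos 161° = (-0.946), so f = (1 − (-0.946))/2 = 0.973, i.e. 97%.

97%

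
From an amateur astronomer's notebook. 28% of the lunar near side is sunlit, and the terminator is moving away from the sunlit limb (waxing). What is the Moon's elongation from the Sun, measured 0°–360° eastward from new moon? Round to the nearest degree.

Invert f = (1 − cos θ)/2 to get cos θ = 1 − 2(0.28) = 0.440, hence θ₀ = arccos 0.440 = 63.9°.
Waxing ⇒ before full, so θ = 63.9°.

64°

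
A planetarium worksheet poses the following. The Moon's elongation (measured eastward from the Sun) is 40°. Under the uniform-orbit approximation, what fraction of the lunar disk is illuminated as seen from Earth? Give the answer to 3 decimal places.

0.117

Half-versine of 40°: (1 − 0.766)/2 = 0.117.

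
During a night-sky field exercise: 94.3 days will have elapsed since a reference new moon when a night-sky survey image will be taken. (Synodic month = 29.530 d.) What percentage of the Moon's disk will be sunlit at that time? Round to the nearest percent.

33%

94.3 d spans 3 complete synodic months (3 × 29.530 = 88.59 d) plus 5.71 d.
The Moon has covered 5.71/29.530 of its cycle, so θ ≈ 360° × 5.71/29.530 = 69.6°.
With cos θ = 0.348, the lit fraction is (1 − 0.348)/2 ≈ 0.326, so 33%.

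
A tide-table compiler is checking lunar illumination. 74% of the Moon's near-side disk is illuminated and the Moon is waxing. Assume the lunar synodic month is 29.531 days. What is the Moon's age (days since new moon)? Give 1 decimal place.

9.7 days

Invert f = (1 − cos θ)/2 to get cos θ = 1 − 2(0.74) = -0.480, hence θ₀ = arccos -0.480 = 118.7°.
Before full moon the principal value applies: θ = 118.7°.
Age = 29.531 × 118.7°/360° ≈ 9.74 days.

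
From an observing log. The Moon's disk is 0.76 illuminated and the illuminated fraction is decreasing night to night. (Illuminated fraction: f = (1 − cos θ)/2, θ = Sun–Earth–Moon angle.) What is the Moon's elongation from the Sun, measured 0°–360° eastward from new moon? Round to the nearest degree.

cos θ = 1 − 2f = -0.520, giving a principal value of 121.3°.
Waning ⇒ past full, so θ = 360° − 121.3° = 238.7°.

239°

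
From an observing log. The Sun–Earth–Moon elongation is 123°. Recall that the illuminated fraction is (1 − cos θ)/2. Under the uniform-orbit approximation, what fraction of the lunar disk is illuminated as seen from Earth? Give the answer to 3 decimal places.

Half-versine of 123°: (1 − (-0.545))/2 = 0.772.

0.772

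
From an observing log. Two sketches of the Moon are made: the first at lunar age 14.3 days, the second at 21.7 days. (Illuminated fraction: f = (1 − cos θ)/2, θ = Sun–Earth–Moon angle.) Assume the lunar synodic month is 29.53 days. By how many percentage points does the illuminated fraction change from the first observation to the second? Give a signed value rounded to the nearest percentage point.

θ₁ = 360° × 14.3/29.53 = 174.3°, f₁ = (1 − cos θ₁)/2 = 0.998.
θ₂ = 360° × 21.7/29.53 = 264.5°, f₂ = (1 − cos θ₂)/2 = 0.548.
Change = f₂ − f₁ = -0.450 → -45 percentage points.

-45 percentage points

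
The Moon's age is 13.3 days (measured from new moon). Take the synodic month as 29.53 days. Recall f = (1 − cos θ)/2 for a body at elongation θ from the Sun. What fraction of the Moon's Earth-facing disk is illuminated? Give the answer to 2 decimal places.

Phase angle: θ = 360°·(13.3 d)/(29.53 d) = 162.1°.
cos 162.1° = (-0.952), so f = (1 − (-0.952))/2 = 0.976.

0.98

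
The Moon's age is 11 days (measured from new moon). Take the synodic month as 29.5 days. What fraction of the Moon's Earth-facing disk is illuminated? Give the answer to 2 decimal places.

0.85

The Moon has covered 11/29.5 of its cycle, so θ ≈ 360° × 11/29.5 = 134.2°.
With cos θ = (-0.698), the lit fraction is (1 − (-0.698))/2 ≈ 0.849.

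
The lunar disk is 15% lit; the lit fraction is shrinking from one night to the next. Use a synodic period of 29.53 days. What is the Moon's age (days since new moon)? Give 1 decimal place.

25.8 days

From f = (1 − cos θ)/2: cos θ = 1 − 2×0.15 = 0.700; arccos → 45.6°.
Waning ⇒ past full, so θ = 360° − 45.6° = 314.4°.
At 360°/29.53 d per day, 314.4° corresponds to 25.79 days.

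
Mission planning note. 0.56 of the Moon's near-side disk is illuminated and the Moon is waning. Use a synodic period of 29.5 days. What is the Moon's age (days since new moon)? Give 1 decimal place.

21.6 days

cos θ = 1 − 2f = -0.120, giving a principal value of 96.9°.
Waning ⇒ past full, so θ = 360° − 96.9° = 263.1°.
At 360°/29.5 d per day, 263.1° corresponds to 21.56 days.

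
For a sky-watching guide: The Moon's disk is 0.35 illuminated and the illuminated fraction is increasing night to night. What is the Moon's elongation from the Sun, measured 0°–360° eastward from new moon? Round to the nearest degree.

cos θ = 1 − 2f = 0.300, giving a principal value of 72.5°.
The Moon is waxing (0°–180°), so θ = 72.5° directly.

73°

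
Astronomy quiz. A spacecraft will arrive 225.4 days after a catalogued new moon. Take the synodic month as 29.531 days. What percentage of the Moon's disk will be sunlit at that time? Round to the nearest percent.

225.4/29.531 = 7.633 lunations, so 7 complete cycles and 18.68 d into the next.
Elongation θ = 360° × 18.68/29.531 ≈ 227.8°.
cos 227.8° = (-0.672), so f = (1 − (-0.672))/2 = 0.836, so 84%.

84%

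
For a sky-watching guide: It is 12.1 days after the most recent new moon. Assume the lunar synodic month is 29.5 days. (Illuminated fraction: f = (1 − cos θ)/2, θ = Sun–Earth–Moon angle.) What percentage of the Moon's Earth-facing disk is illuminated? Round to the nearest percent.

The Moon has covered 12.1/29.5 of its cycle, so θ ≈ 360° × 12.1/29.5 = 147.7°.
Illuminated fraction = (1 − cos 147.7°)/2 = (1 − (-0.845))/2 ≈ 0.922, so 92%.

92%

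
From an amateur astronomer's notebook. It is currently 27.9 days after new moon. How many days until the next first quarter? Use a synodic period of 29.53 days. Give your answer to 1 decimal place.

9.0 days

First quarter occurs at elongation 90°, i.e. at age 29.53 × 90/360 = 7.383 d.
This lunation's first quarter (7.383 d) has passed, so add one period: 36.913 − 27.9 = 9.013 days.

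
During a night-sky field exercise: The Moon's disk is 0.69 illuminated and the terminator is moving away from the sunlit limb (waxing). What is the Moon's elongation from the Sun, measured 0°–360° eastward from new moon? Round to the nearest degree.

112°

Invert f = (1 − cos θ)/2 to get cos θ = 1 − 2(0.69) = -0.380, hence θ₀ = arccos -0.380 = 112.3°.
Before full moon the principal value applies: θ = 112.3°.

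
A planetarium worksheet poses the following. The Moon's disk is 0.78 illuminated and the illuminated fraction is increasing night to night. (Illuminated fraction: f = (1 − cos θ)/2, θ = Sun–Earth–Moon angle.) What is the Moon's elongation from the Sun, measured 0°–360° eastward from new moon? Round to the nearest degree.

cos θ = 1 − 2f = -0.560, giving a principal value of 124.1°.
Waxing ⇒ before full, so θ = 124.1°.

124°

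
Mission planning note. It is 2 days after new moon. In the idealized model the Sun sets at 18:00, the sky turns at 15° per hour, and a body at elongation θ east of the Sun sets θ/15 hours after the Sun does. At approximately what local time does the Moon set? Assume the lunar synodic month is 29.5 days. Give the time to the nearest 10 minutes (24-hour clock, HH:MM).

19:40

Elongation θ = 360° × 2/29.5 ≈ 24.4°.
Delay after the Sun = 24.4° / (15°/h) ≈ 1.63 h.
18:00 + 1.627 h ≈ 19:38 → 19:40 to the nearest ten minutes.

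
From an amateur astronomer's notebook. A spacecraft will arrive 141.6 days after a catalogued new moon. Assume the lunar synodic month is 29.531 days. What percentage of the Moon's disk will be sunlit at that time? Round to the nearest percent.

141.6/29.531 = 4.795 lunations, so 4 complete cycles and 23.48 d into the next.
The Moon has covered 23.48/29.531 of its cycle, so θ ≈ 360° × 23.48/29.531 = 286.2°.
cos 286.2° = 0.279, so f = (1 − 0.279)/2 = 0.361, so 36%.

36%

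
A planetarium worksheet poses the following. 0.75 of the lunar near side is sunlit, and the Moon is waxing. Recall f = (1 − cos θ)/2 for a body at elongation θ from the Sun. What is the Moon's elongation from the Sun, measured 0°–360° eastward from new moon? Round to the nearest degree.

Invert f = (1 − cos θ)/2 to get cos θ = 1 − 2(0.75) = -0.500, hence θ₀ = arccos -0.500 = 120.0°.
Before full moon the principal value applies: θ = 120.0°.

120°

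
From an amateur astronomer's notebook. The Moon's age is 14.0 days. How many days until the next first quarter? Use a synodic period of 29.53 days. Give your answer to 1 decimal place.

First quarter is 0.25 of the way through the cycle: age 0.25 × 29.53 = 7.383 d.
This lunation's first quarter (7.383 d) has passed, so add one period: 36.913 − 14.0 = 22.913 days.

22.9 days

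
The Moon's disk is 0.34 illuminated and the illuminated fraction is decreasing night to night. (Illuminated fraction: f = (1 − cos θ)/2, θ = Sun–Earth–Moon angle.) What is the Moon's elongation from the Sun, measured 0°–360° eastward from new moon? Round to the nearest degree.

289°

cos θ = 1 − 2f = 0.320, giving a principal value of 71.3°.
A waning Moon lies in 180°–360°, so θ = 360° − 71.3° = 288.7°.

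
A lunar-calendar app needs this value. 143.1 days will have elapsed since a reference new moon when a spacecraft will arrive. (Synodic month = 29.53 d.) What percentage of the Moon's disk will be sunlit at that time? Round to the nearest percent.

22%

143.1/29.53 = 4.846 lunations, so 4 complete cycles and 24.98 d into the next.
The Moon has covered 24.98/29.53 of its cycle, so θ ≈ 360° × 24.98/29.53 = 304.5°.
With cos θ = 0.567, the lit fraction is (1 − 0.567)/2 ≈ 0.217, so 22%.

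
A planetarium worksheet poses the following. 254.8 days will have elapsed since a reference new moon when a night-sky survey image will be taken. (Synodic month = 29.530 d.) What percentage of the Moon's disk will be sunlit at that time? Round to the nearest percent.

85%

254.8/29.530 = 8.629 lunations, so 8 complete cycles and 18.56 d into the next.
The Moon has covered 18.56/29.530 of its cycle, so θ ≈ 360° × 18.56/29.530 = 226.3°.
Illuminated fraction = (1 − cos 226.3°)/2 = (1 − (-0.691))/2 ≈ 0.846, so 85%.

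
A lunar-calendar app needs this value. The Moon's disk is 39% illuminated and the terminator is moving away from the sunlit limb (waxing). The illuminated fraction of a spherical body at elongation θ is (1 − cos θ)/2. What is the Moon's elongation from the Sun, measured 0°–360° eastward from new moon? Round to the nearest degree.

Invert f = (1 − cos θ)/2 to get cos θ = 1 − 2(0.39) = 0.220, hence θ₀ = arccos 0.220 = 77.3°.
Before full moon the principal value applies: θ = 77.3°.

77°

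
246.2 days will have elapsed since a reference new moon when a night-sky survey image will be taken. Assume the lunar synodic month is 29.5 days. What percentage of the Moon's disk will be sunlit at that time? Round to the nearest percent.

246.2/29.5 = 8.346 lunations, so 8 complete cycles and 10.20 d into the next.
Phase angle: θ = 360°·(10.20 d)/(29.5 d) = 124.5°.
cos 124.5° = (-0.566), so f = (1 − (-0.566))/2 = 0.783, so 78%.

78%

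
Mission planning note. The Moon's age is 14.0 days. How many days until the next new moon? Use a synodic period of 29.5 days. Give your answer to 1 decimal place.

One full lunation from the last new moon is 29.5 d; remaining = 29.5 − 14.0 = 15.500 d.

15.5 days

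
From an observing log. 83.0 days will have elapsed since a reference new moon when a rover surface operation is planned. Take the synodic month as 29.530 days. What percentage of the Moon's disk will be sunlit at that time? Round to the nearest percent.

83.0 d spans 2 complete synodic months (2 × 29.530 = 59.06 d) plus 23.94 d.
The Moon has covered 23.94/29.530 of its cycle, so θ ≈ 360° × 23.94/29.530 = 291.9°.
cos 291.9° = 0.372, so f = (1 − 0.372)/2 = 0.314, so 31%.

31%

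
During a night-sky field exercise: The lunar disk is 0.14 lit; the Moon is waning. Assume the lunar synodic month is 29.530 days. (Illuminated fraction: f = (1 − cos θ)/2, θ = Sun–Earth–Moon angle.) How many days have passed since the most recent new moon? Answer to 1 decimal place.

From f = (1 − cos θ)/2: cos θ = 1 − 2×0.14 = 0.720; arccos → 43.9°.
A waning Moon lies in 180°–360°, so θ = 360° − 43.9° = 316.1°.
At 360°/29.530 d per day, 316.1° corresponds to 25.93 days.

25.9 days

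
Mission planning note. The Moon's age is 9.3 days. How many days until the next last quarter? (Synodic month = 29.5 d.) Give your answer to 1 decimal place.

12.8 days

Last quarter is 0.75 of the way through the cycle: age 0.75 × 29.5 = 22.125 d.
So 12.825 days remain (22.125 − 9.3).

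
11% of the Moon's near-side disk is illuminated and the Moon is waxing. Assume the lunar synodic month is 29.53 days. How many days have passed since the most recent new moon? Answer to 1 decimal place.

Invert f = (1 − cos θ)/2 to get cos θ = 1 − 2(0.11) = 0.780, hence θ₀ = arccos 0.780 = 38.7°.
Before full moon the principal value applies: θ = 38.7°.
At 360°/29.53 d per day, 38.7° corresponds to 3.18 days.

3.2 days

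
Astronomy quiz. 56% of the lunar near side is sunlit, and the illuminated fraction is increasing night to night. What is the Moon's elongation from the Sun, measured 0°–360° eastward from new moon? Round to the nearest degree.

cos θ = 1 − 2f = -0.120, giving a principal value of 96.9°.
Before full moon the principal value applies: θ = 96.9°.

97°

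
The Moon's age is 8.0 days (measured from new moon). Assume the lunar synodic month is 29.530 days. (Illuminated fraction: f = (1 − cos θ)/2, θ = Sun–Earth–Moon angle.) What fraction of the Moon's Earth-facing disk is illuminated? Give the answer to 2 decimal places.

Elongation θ = 360° × 8.0/29.530 ≈ 97.5°.
With cos θ = (-0.131), the lit fraction is (1 − (-0.131))/2 ≈ 0.566.

0.57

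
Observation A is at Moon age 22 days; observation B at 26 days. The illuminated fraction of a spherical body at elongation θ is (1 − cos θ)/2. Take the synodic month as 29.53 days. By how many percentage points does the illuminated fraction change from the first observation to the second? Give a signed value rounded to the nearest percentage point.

-38 percentage points

First observation: θ = 360°·22/29.53 = 268.2°, so f = 0.516.
Second observation: θ = 317.0°, f = 0.135.
Δf = 0.135 − 0.516 = -0.381, i.e. -38 pp.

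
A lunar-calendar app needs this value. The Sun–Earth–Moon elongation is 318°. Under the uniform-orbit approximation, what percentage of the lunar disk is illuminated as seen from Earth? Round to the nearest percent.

cos 318° = 0.743, so f = (1 − 0.743)/2 = 0.128, i.e. 13%.

13%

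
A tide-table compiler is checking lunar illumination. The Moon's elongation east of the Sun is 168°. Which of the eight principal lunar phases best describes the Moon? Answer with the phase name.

full moon

The full moon sector spans roughly 158°–202°; 168° falls inside it.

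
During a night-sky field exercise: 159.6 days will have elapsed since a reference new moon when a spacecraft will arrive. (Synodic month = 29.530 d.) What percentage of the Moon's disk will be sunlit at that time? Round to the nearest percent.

Reduce mod P: 159.6 − 5×29.530 = 11.95 d into the current lunation.
Elongation θ = 360° × 11.95/29.530 ≈ 145.7°.
With cos θ = (-0.826), the lit fraction is (1 − (-0.826))/2 ≈ 0.913, so 91%.

91%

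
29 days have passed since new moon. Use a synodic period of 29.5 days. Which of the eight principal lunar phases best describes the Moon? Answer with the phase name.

At 29/29.5 of the cycle, θ ≈ 354° — the new moon range.

new moon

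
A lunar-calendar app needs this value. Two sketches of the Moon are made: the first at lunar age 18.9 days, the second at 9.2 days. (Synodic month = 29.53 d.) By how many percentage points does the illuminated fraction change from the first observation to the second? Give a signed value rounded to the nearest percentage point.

First observation: θ = 360°·18.9/29.53 = 230.4°, so f = 0.819.
Second observation: θ = 112.2°, f = 0.689.
Δf = 0.689 − 0.819 = -0.130, i.e. -13 pp.

-13 percentage points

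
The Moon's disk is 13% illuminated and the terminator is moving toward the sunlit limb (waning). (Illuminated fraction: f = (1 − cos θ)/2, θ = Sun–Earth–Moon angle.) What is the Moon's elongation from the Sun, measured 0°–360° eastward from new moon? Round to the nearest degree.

Invert f = (1 − cos θ)/2 to get cos θ = 1 − 2(0.13) = 0.740, hence θ₀ = arccos 0.740 = 42.3°.
Waning ⇒ past full, so θ = 360° − 42.3° = 317.7°.

318°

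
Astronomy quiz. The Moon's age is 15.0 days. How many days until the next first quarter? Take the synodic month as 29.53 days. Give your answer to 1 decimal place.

First quarter occurs at elongation 90°, i.e. at age 29.53 × 90/360 = 7.383 d.
Already past this cycle's first quarter; the next is at 7.383 + 29.53 = 36.913 d, so 36.913 − 15.0 = 21.913 days.

21.9 days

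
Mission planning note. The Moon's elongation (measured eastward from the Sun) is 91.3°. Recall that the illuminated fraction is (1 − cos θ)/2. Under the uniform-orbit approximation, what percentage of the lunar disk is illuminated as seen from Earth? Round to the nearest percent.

Half-versine of 91.3°: (1 − (-0.023))/2 = 0.511, i.e. 51%.

51%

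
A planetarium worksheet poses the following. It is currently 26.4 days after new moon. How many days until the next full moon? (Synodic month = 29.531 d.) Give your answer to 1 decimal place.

Full moon occurs at elongation 180°, i.e. at age 29.531 × 180/360 = 14.765 d.
This lunation's full moon (14.765 d) has passed, so add one period: 44.296 − 26.4 = 17.896 days.

17.9 days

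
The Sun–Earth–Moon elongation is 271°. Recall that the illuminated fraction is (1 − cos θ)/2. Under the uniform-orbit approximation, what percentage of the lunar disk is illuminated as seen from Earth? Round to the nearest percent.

Half-versine of 271°: (1 − 0.017)/2 = 0.491, i.e. 49%.

49%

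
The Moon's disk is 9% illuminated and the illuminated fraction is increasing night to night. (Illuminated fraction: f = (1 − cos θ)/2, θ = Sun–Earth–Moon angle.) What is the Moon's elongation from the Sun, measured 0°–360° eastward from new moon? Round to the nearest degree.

35°

Invert f = (1 − cos θ)/2 to get cos θ = 1 − 2(0.09) = 0.820, hence θ₀ = arccos 0.820 = 34.9°.
Before full moon the principal value applies: θ = 34.9°.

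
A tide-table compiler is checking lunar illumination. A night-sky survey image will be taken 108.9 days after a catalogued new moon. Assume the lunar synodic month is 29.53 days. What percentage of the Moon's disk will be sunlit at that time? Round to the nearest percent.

69%

Reduce mod P: 108.9 − 3×29.53 = 20.31 d into the current lunation.
The Moon has covered 20.31/29.53 of its cycle, so θ ≈ 360° × 20.31/29.53 = 247.6°.
Illuminated fraction = (1 − cos 247.6°)/2 = (1 − (-0.381))/2 ≈ 0.691, so 69%.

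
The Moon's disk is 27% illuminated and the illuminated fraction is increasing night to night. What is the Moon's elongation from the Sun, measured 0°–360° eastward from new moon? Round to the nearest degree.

cos θ = 1 − 2f = 0.460, giving a principal value of 62.6°.
The Moon is waxing (0°–180°), so θ = 62.6° directly.

63°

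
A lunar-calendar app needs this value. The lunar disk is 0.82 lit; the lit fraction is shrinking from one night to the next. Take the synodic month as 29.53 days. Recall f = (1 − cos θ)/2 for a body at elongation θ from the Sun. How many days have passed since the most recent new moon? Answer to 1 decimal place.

From f = (1 − cos θ)/2: cos θ = 1 − 2×0.82 = -0.640; arccos → 129.8°.
A waning Moon lies in 180°–360°, so θ = 360° − 129.8° = 230.2°.
That fraction of the synodic month is 230.2/360 × 29.53 d ≈ 18.88 d.

18.9 days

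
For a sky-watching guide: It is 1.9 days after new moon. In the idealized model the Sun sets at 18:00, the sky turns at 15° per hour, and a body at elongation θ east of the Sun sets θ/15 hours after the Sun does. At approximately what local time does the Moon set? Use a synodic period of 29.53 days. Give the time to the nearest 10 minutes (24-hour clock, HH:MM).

19:30

Elongation θ = 360° × 1.9/29.53 ≈ 23.2°.
The Moon trails the Sun by θ/15 = 23.2/15 ≈ 1.54 hours.
18:00 + 1.544 h ≈ 19:33 → 19:30 to the nearest ten minutes.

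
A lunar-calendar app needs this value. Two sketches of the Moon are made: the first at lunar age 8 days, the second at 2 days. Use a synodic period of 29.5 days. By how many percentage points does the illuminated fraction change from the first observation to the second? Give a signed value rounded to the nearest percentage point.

-52 percentage points

θ₁ = 360° × 8/29.5 = 97.6°, f₁ = (1 − cos θ₁)/2 = 0.566.
θ₂ = 360° × 2/29.5 = 24.4°, f₂ = (1 − cos θ₂)/2 = 0.045.
Change = f₂ − f₁ = -0.522 → -52 percentage points.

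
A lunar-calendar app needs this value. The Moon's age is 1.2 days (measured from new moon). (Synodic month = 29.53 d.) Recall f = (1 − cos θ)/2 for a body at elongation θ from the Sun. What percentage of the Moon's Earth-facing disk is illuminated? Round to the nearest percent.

Phase angle: θ = 360°·(1.2 d)/(29.53 d) = 14.6°.
With cos θ = 0.968, the lit fraction is (1 − 0.968)/2 ≈ 0.016, so 2%.

2%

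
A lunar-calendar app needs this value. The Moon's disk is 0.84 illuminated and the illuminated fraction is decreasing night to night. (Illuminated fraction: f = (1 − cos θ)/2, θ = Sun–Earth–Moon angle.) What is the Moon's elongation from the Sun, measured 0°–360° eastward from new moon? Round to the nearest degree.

cos θ = 1 − 2f = -0.680, giving a principal value of 132.8°.
A waning Moon lies in 180°–360°, so θ = 360° − 132.8° = 227.2°.

227°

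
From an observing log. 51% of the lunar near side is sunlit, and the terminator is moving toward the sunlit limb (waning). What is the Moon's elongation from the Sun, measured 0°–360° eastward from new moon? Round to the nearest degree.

269°

cos θ = 1 − 2f = -0.020, giving a principal value of 91.1°.
Since the Moon is past full (waning), take the reflex angle: θ = 360° − 91.1° = 268.9°.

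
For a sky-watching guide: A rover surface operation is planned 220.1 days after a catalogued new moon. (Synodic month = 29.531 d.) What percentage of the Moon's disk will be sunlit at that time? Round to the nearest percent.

Reduce mod P: 220.1 − 7×29.531 = 13.38 d into the current lunation.
Phase angle: θ = 360°·(13.38 d)/(29.531 d) = 163.1°.
With cos θ = (-0.957), the lit fraction is (1 − (-0.957))/2 ≈ 0.979, so 98%.

98%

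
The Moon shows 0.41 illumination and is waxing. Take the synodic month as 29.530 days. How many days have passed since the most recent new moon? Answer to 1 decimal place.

From f = (1 − cos θ)/2: cos θ = 1 − 2×0.41 = 0.180; arccos → 79.6°.
Waxing ⇒ before full, so θ = 79.6°.
That fraction of the synodic month is 79.6/360 × 29.530 d ≈ 6.53 d.

6.5 days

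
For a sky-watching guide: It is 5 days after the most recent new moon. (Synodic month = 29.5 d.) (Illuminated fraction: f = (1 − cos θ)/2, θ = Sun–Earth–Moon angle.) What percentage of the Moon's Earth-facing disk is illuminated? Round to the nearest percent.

26%

Elongation θ = 360° × 5/29.5 ≈ 61.0°.
cos 61.0° = 0.485, so f = (1 − 0.485)/2 = 0.258, so 26%.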